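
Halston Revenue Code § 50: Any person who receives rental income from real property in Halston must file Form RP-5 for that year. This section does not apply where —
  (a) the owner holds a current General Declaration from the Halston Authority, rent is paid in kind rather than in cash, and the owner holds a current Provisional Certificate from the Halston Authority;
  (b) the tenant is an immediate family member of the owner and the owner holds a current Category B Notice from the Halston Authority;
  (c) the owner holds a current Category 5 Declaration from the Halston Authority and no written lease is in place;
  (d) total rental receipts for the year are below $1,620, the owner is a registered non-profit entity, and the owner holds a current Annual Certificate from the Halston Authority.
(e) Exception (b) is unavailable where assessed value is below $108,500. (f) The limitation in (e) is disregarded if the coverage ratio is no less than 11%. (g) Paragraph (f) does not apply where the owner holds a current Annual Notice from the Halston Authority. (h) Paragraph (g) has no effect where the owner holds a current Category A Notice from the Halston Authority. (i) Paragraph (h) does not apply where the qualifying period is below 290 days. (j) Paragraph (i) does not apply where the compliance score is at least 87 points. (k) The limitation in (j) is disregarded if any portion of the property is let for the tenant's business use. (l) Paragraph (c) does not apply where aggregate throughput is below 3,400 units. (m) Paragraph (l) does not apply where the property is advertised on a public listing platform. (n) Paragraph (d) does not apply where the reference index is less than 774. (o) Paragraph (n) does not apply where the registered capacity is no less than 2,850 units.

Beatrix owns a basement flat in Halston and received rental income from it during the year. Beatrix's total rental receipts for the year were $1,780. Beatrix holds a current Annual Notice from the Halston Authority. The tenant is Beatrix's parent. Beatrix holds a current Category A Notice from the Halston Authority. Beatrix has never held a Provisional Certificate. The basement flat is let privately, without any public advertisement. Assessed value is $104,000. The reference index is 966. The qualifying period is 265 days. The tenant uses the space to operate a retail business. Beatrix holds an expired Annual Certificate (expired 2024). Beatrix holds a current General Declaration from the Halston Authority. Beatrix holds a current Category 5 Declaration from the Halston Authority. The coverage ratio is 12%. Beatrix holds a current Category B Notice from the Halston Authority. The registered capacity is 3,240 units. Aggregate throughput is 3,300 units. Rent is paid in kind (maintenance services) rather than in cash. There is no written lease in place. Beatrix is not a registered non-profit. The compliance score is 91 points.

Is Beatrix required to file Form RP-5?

Exception (a) fails — there is no Provisional Certificate in force.
All of (b)'s requirements are met (the tenant is an immediate family member; a current Category B Notice is held). Turning to paragraphs (e)–(k): (e) operates against (b): assessed value is $104,000, below the $108,500 limit. (f) applies (the coverage ratio is 12%, meeting the 11% threshold), but yields to (g): (g) operates against (f): a current Annual Notice is held. (h) would limit (g) — a current Category A Notice is held — but (i) sets (h) aside: (i) is triggered — the qualifying period is 265 days, below the 290 days limit. (j) would limit (i) — the compliance score is 91 points, meeting the 87 points threshold — but (k) sets (j) aside: (k) operates against (j): the space is let for business use. (b) is therefore removed.
Exception (c): a current Category 5 Declaration is held; there is no written lease — every condition holds. However, paragraphs (l)–(m) must be considered: (l) operates — aggregate throughput is 3,300 units, below the 3,400 units limit. (m), which would lift (l), is not triggered — the property is let privately without advertisement. (c) is therefore removed.
Exception (d) does not apply: total rental receipts for the year are $1,780, not below $1,620.
No exception applies. The general rule governs.

Yes — Beatrix must file Form RP-5.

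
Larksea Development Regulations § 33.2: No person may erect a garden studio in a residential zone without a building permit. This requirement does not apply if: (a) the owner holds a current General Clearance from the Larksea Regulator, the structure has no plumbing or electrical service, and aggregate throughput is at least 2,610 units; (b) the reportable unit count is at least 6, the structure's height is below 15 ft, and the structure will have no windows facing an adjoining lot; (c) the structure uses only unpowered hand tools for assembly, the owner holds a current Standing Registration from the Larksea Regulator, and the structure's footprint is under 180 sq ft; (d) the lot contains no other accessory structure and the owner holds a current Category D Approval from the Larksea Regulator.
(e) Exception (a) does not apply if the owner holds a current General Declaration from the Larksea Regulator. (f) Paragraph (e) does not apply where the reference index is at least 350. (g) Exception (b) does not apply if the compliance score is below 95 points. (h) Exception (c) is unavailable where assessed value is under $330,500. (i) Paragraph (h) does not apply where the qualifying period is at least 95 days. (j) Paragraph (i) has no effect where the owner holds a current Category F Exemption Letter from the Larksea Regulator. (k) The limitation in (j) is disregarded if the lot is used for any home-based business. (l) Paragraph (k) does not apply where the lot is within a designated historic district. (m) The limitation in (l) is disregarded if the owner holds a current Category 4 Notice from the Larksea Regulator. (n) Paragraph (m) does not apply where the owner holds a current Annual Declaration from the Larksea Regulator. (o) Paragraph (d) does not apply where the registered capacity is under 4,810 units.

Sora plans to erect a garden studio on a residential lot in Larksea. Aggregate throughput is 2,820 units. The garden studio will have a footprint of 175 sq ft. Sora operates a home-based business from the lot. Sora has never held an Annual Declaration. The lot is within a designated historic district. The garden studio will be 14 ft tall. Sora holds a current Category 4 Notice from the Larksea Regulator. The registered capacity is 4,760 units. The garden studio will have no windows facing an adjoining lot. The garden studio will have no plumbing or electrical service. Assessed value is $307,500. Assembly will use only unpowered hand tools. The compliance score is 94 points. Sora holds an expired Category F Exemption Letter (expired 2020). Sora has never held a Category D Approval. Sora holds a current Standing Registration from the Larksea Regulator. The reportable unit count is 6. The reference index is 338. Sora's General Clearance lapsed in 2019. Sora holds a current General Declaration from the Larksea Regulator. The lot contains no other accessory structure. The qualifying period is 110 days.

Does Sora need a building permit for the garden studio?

No — exception (c) applies; Sora does not need a building permit.

Exception (a) does not apply: the General Clearance is not current.
Exception (b): the reportable unit count is 6, meeting the 6 threshold; the structure's height is 14 ft, below the 15 ft limit; no windows face an adjoining lot — every condition holds. However, paragraph (g) must be considered: (g) operates — the compliance score is 94 points, below the 95 points limit. (b) is therefore removed.
Exception (c) is satisfied on its face — assembly uses only hand tools; a current Standing Registration is held; the structure's footprint is 175 sq ft, under the 180 sq ft limit. Considering the limiting provisions: (h) would limit (c) — assessed value is $307,500, under the $330,500 limit — but (i) sets (h) aside: (i) applies — the qualifying period is 110 days, meeting the 95 days threshold. (j) does not operate here (the Category F Exemption Letter is not current), so (i) stands. So (c) applies.
Exception (d) requires that the owner holds a current Category D Approval from the Larksea Regulator; but there is no Category D Approval in force, so (d) is unavailable.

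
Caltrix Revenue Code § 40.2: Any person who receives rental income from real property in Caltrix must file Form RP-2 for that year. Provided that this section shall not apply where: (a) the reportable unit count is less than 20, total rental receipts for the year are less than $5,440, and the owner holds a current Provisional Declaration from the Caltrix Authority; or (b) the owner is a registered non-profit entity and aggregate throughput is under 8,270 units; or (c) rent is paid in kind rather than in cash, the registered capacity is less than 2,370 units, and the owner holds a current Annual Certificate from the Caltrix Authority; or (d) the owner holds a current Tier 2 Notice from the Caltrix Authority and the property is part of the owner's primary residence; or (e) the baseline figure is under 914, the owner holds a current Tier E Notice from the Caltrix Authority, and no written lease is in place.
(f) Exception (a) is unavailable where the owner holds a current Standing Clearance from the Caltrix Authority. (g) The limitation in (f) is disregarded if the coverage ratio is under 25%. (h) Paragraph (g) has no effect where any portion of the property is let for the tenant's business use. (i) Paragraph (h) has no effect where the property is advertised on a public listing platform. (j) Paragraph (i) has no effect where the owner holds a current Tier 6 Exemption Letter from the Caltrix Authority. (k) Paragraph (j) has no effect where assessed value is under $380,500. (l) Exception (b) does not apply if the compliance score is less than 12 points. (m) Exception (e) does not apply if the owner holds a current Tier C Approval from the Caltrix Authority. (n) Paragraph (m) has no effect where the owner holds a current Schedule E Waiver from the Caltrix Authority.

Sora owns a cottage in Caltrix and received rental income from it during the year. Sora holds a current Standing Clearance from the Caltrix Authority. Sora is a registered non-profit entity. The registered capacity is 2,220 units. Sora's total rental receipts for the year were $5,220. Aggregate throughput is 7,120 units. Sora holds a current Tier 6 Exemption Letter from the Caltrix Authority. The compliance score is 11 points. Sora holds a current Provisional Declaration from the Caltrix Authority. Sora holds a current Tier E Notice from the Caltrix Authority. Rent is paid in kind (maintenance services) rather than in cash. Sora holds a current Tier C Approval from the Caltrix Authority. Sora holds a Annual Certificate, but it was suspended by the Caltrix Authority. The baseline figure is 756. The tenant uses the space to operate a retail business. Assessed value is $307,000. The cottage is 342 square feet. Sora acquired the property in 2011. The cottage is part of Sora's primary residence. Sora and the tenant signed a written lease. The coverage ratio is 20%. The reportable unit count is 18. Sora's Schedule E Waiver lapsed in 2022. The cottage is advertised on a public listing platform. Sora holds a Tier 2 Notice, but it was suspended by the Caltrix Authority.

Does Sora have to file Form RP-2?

Exception (a)'s conditions are all satisfied: the reportable unit count is 18, less than the 20 limit; total rental receipts for the year are $5,220, less than the $5,440 limit; a current Provisional Declaration is held. Under paragraphs (f)–(k): (f) would limit (a) — a current Standing Clearance is held — but (g) sets (f) aside: (g) operates against (f): the coverage ratio is 20%, under the 25% limit. (h) is engaged (the space is let for business use), but yields to (i): (i) is triggered — the property is publicly advertised. (j) is engaged (a current Tier 6 Exemption Letter is held), but is overridden by (k): (k) is triggered — assessed value is $307,000, under the $380,500 limit. So (a) applies.
All of (b)'s requirements are met (Sora is a registered non-profit; aggregate throughput is 7,120 units, under the 8,270 units limit). But: (l) operates against (b): the compliance score is 11 points, less than the 12 points limit. Exception (b) does not apply.
Exception (c) requires that the owner holds a current Annual Certificate from the Caltrix Authority; but the Annual Certificate is not current, so (c) is unavailable.
Exception (d) requires that the owner holds a current Tier 2 Notice from the Caltrix Authority; but there is no Tier 2 Notice in force, so (d) is unavailable.
Exception (e) does not apply: a written lease is in place.

No — exception (a) applies; Sora is not required to file Form RP-2.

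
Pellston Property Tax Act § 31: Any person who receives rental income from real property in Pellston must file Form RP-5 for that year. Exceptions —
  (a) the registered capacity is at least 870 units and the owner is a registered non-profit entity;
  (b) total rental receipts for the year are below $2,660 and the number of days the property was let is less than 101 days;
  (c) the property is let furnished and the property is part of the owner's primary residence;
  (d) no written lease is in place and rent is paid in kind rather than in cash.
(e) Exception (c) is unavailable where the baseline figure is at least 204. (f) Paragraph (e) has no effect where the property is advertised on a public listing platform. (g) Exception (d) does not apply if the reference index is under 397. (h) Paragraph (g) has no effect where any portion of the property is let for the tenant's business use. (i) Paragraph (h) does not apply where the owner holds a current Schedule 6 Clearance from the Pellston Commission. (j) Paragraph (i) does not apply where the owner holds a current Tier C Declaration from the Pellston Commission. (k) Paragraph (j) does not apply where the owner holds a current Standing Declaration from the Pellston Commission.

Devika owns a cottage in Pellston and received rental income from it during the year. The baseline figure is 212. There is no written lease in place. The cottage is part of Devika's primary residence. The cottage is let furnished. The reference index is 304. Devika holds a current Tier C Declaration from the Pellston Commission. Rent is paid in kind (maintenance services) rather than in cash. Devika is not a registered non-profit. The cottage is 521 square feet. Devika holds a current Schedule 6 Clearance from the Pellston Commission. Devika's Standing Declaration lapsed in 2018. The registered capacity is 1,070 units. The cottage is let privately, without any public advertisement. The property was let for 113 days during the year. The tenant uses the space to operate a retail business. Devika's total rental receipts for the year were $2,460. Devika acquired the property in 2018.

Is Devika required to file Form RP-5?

Exception (a) does not apply: Devika is not a registered non-profit.
Exception (b) fails — the number of days the property was let is 113 days, not less than 101 days.
All of (c)'s requirements are met (the property is let furnished; the cottage is part of the primary residence). Turning to paragraphs (e)–(f): (e) operates against (c): the baseline figure is 212, meeting the 204 threshold. (f), which would lift (e), is inapplicable — the property is let privately without advertisement. Exception (c) does not apply.
All of (d)'s requirements are met (there is no written lease; rent is paid in kind). Considering the limiting provisions: (g) would limit (d) — the reference index is 304, under the 397 limit — but (h) sets (g) aside: (h) operates — the space is let for business use. (i) operates (a current Schedule 6 Clearance is held), but is overridden by (j): (j) is engaged — a current Tier C Declaration is held. (k), which would lift (j), is not engaged — the Standing Declaration is not current. (d) remains available.

No — exception (d) applies; Devika is not required to file Form RP-5.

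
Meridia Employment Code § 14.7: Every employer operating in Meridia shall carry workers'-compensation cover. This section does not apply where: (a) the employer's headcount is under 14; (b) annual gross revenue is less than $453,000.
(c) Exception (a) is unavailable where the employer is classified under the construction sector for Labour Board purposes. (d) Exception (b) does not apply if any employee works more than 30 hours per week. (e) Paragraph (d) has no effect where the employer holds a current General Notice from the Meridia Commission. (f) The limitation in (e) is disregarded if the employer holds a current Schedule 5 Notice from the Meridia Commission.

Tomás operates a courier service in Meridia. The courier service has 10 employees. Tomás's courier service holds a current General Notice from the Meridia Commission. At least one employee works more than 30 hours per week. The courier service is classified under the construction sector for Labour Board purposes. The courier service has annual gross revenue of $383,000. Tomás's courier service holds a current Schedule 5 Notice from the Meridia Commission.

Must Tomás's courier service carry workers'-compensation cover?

Yes — Tomás's courier service must carry workers'-compensation cover.

Exception (a)'s conditions are all satisfied: the employer's headcount is 10, under the 14 limit. But: (c) operates against (a): the courier service is classified under the construction sector. Exception (a) does not apply.
All of (b)'s requirements are met (annual gross revenue is $383,000, less than the $453,000 limit). Turning to paragraphs (d)–(f): (d) is engaged — at least one employee exceeds 30 hours/week. (e) applies (a current General Notice is held), but is displaced by (f): (f) is triggered — a current Schedule 5 Notice is held. So (b) is unavailable.
No exception displaces § 14.7.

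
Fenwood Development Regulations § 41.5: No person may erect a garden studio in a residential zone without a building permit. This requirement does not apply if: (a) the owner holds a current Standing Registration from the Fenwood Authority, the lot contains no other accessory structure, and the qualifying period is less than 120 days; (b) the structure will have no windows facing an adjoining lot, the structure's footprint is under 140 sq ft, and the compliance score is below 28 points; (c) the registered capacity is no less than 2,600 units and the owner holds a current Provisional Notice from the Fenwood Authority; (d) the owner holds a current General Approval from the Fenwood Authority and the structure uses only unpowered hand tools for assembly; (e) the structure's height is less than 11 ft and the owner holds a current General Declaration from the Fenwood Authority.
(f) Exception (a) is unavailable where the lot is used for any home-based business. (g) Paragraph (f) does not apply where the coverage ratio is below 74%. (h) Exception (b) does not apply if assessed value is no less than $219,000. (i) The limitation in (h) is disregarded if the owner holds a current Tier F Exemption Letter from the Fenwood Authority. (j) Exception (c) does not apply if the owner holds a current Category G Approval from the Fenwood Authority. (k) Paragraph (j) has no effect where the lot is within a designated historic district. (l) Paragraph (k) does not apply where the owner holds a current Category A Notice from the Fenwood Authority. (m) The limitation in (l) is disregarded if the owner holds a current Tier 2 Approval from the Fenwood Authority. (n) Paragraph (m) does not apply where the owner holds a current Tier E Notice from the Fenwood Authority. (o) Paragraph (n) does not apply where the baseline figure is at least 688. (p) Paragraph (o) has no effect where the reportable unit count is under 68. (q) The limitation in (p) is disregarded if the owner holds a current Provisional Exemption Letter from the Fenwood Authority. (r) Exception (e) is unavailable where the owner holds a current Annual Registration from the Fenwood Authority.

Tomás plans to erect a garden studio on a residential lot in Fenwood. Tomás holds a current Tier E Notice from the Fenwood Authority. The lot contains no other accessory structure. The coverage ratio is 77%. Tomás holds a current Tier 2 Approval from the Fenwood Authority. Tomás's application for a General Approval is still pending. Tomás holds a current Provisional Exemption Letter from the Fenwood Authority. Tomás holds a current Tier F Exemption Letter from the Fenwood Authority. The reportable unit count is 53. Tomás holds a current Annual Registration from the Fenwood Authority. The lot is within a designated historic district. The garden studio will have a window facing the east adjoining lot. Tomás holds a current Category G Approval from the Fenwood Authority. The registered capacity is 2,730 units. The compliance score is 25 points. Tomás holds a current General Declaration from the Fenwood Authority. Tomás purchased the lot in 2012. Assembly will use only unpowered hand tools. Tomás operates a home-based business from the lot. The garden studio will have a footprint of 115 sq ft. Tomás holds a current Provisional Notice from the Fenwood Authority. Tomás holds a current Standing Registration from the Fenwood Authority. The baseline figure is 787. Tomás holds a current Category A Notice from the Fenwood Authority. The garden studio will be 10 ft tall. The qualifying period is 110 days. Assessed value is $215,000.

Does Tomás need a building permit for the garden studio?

Exception (a)'s conditions are all satisfied: a current Standing Registration is held; the lot has no other accessory structure; the qualifying period is 110 days, less than the 120 days limit. But: (f) applies — a home-based business operates on the lot. (g), which would lift (f), is not engaged — the coverage ratio is 77%, not below 74%. (a) is therefore removed.
Exception (b) fails — a window faces an adjoining lot.
All of (c)'s requirements are met (the registered capacity is 2,730 units, meeting the 2,600 units threshold; a current Provisional Notice is held). Considering the limiting provisions: (j) would limit (c) — a current Category G Approval is held — but (k) sets (j) aside: (k) is engaged — the lot is in a historic district. (l) operates (a current Category A Notice is held), but is overridden by (m): (m) operates — a current Tier 2 Approval is held. (n) applies (a current Tier E Notice is held), but is set aside by (o): (o) is triggered — the baseline figure is 787, meeting the 688 threshold. (p) operates (the reportable unit count is 53, under the 68 limit), but is itself disapplied by (q): (q) applies — a current Provisional Exemption Letter is held. Exception (c) stands.
Exception (d) does not apply: there is no General Approval in force.
Exception (e)'s conditions are all satisfied: the structure's height is 10 ft, less than the 11 ft limit; a current General Declaration is held. But applying paragraph (r): (r) is engaged — a current Annual Registration is held. (e) is therefore removed.

No — exception (c) applies; Tomás does not need a building permit.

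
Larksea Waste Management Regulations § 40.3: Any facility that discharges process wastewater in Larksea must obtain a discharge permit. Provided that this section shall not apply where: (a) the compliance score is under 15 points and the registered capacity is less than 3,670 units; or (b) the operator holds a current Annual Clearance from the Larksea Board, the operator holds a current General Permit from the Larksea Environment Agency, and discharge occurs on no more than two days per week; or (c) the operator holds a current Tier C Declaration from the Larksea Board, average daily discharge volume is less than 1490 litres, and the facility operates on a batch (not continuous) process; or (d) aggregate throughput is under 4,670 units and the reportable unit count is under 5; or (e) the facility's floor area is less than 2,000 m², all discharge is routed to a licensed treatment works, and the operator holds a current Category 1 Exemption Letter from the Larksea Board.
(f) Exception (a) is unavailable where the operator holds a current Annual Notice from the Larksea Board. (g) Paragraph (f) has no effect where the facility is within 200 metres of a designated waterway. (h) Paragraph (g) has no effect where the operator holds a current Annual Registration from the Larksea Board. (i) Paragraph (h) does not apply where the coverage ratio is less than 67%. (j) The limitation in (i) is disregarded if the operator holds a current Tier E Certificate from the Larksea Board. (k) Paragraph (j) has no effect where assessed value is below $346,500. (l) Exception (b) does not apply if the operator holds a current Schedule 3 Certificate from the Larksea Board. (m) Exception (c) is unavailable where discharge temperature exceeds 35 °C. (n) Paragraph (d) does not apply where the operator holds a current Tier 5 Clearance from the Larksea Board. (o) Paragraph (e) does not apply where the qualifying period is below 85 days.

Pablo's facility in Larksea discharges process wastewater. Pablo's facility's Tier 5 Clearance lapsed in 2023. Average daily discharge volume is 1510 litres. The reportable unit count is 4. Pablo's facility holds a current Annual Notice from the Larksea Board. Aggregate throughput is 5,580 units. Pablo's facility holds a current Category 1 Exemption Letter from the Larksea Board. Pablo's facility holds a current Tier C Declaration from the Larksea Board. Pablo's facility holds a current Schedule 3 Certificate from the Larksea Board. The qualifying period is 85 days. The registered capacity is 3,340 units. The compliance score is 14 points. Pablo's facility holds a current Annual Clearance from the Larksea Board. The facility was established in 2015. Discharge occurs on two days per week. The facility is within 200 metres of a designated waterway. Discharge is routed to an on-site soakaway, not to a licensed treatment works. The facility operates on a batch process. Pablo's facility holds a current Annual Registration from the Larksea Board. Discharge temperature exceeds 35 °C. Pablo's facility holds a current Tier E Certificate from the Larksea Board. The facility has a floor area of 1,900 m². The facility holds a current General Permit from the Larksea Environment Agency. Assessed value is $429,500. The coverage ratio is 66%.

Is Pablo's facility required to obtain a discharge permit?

Exception (a) is satisfied on its face — the compliance score is 14 points, under the 15 points limit; the registered capacity is 3,340 units, less than the 3,670 units limit. But: (f) operates against (a): a current Annual Notice is held. (g) would limit (f) — the facility is within 200 m of a designated waterway — but (h) sets (g) aside: (h) operates — a current Annual Registration is held. (i) operates (the coverage ratio is 66%, less than the 67% limit), but is overridden by (j): (j) operates — a current Tier E Certificate is held. (k) is not engaged (assessed value is $429,500, not below $346,500), so (j) stands. (a) is therefore removed.
All of (b)'s requirements are met (a current Annual Clearance is held; a current General Permit is held; discharge occurs on no more than two days per week). However, paragraph (l) must be considered: (l) operates against (b): a current Schedule 3 Certificate is held. So (b) is unavailable.
Exception (c) requires that average daily discharge volume is less than 1490 litres; but average daily discharge volume is 1510 litres, not less than 1490 litres, so (c) is unavailable.
Exception (d) requires that aggregate throughput is under 4,670 units; but aggregate throughput is 5,580 units, not under 4,670 units, so (d) is unavailable.
Exception (e) requires that all discharge is routed to a licensed treatment works; but discharge is not routed to a licensed treatment works, so (e) is unavailable.
No exception displaces § 40.3.

Yes — Pablo's facility must obtain a discharge permit.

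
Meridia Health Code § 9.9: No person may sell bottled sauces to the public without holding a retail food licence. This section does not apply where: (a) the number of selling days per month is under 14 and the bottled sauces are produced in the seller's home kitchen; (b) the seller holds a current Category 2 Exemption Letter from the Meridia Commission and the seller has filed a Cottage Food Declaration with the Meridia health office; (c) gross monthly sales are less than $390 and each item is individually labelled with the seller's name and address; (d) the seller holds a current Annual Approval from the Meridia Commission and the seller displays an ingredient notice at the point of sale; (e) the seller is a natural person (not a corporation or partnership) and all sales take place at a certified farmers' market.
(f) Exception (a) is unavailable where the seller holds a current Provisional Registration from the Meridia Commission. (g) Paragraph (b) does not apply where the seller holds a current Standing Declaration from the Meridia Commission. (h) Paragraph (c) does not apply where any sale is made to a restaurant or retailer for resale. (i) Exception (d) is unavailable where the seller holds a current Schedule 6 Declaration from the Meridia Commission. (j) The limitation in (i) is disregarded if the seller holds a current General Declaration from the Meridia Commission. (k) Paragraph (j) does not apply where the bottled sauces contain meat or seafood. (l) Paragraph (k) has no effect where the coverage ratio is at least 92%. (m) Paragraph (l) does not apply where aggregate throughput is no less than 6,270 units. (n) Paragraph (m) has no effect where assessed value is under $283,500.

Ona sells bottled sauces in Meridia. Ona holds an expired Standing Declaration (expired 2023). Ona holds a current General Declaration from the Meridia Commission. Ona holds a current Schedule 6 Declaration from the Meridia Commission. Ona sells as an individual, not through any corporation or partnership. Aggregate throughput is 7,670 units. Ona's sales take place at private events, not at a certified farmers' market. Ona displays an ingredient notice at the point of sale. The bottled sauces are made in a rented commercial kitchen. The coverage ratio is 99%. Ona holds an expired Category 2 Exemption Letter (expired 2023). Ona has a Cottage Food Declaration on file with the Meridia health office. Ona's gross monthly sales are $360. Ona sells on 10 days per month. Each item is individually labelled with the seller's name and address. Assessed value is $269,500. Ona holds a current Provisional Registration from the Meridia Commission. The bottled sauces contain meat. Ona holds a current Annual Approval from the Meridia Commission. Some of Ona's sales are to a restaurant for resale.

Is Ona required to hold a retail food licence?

Exception (a) fails — the bottled sauces are made in a commercial kitchen, not a home kitchen.
Exception (b) fails — no current Category 2 Exemption Letter is held.
Exception (c): gross monthly sales are $360, less than the $390 limit; items are individually labelled — every condition holds. But: (h) operates — some sales are to a restaurant for resale. Exception (c) does not apply.
Exception (d)'s conditions are all satisfied: a current Annual Approval is held; an ingredient notice is displayed. Applying paragraphs (i)–(n): (i) would limit (d) — a current Schedule 6 Declaration is held — but (j) sets (i) aside: (j) operates against (i): a current General Declaration is held. (k) would limit (j) — the bottled sauces contain meat — but (l) sets (k) aside: (l) operates against (k): the coverage ratio is 99%, meeting the 92% threshold. (m) would limit (l) — aggregate throughput is 7,670 units, meeting the 6,270 units threshold — but (n) sets (m) aside: (n) operates against (m): assessed value is $269,500, under the $283,500 limit. Exception (d) stands.
Exception (e) does not apply: sales are at private events, not a certified farmers' market.

No — exception (d) applies; Ona is not required to hold a retail food licence.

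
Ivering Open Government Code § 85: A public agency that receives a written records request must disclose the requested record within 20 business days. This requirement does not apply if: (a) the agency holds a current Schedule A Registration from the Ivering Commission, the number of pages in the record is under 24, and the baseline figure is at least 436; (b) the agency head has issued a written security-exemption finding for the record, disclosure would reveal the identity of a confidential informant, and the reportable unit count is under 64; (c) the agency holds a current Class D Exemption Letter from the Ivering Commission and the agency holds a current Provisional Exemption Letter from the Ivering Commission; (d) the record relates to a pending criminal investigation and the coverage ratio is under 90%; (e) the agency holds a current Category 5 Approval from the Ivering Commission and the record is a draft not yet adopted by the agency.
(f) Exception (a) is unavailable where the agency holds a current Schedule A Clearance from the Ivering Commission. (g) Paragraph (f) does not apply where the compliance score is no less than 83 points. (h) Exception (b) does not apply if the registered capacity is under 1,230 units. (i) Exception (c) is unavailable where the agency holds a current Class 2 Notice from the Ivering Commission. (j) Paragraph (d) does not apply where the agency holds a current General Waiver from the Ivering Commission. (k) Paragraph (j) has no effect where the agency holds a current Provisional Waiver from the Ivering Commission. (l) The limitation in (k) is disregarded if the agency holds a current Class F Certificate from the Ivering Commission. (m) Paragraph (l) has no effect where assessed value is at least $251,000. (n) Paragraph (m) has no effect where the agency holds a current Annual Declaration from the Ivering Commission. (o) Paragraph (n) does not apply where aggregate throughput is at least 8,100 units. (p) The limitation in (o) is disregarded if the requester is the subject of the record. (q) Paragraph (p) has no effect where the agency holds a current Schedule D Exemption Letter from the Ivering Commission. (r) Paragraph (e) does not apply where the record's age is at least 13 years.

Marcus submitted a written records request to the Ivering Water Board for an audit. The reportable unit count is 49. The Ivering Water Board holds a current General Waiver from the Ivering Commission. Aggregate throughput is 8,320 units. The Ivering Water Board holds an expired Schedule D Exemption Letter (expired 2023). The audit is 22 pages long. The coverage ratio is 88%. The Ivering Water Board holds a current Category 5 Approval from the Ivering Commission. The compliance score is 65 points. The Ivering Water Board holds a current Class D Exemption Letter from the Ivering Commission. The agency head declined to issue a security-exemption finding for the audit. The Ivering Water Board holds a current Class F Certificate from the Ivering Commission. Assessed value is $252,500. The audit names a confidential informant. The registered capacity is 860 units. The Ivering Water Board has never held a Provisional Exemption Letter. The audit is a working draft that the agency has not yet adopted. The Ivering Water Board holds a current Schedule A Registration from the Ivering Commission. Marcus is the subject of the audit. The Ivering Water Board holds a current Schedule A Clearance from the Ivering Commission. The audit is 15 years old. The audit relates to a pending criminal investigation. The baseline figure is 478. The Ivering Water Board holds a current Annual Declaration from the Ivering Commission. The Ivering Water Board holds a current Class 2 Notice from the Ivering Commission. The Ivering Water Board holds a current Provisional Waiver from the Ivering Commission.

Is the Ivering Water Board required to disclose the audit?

Exception (a): a current Schedule A Registration is held; the number of pages in the record is 22, under the 24 limit; the baseline figure is 478, meeting the 436 threshold — every condition holds. Turning to paragraphs (f)–(g): (f) applies — a current Schedule A Clearance is held. (g) is not engaged (the compliance score is 65 points, short of 83 points), so (f) stands. (a) is therefore removed.
Exception (b) fails — the agency head declined to issue a security-exemption finding.
Exception (c) does not apply: there is no Provisional Exemption Letter in force.
Exception (d)'s conditions are all satisfied: the audit relates to a pending investigation; the coverage ratio is 88%, under the 90% limit. But applying paragraphs (j)–(q): (j) is triggered — a current General Waiver is held. (k) applies (a current Provisional Waiver is held), but is set aside by (l): (l) operates against (k): a current Class F Certificate is held. (m) would limit (l) — assessed value is $252,500, meeting the $251,000 threshold — but (n) sets (m) aside: (n) is engaged — a current Annual Declaration is held. (o) is engaged (aggregate throughput is 8,320 units, meeting the 8,100 units threshold), but is itself disapplied by (p): (p) is engaged — Marcus is the subject of the audit. (q), which would lift (p), is inapplicable — there is no Schedule D Exemption Letter in force. So (d) is unavailable.
Exception (e) is satisfied on its face — a current Category 5 Approval is held; the audit is an unadopted draft. But applying paragraph (r): (r) is engaged — the record's age is 15 years, meeting the 13 years threshold. So (e) is unavailable.
Every exception is unavailable, so the rule governs.

Yes — the Ivering Water Board must disclose the audit.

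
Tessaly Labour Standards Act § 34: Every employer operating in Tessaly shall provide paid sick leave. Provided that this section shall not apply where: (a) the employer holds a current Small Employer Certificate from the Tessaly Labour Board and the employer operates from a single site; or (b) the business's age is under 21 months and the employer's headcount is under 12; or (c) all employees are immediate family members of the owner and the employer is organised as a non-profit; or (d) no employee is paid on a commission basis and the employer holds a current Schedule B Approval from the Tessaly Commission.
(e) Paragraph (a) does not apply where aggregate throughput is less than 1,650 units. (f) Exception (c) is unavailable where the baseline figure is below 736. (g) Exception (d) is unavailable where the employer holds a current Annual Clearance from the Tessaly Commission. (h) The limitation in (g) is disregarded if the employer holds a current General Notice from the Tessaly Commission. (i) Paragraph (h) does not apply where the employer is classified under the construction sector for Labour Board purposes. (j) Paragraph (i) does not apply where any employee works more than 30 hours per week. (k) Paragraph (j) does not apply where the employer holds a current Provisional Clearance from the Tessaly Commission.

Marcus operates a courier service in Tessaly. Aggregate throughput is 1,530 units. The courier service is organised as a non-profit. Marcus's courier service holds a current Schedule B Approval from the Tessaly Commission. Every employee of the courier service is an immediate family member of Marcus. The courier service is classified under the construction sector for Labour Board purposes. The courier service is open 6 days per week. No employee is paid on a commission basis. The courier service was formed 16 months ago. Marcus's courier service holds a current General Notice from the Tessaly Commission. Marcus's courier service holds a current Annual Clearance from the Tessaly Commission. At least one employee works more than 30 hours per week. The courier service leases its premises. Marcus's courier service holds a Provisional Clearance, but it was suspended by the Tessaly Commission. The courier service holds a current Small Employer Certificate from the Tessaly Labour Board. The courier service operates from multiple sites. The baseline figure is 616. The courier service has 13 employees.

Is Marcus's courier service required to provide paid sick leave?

No — exception (d) applies; Marcus's courier service is not required to provide paid sick leave.

Exception (a) requires that the employer operates from a single site; but the employer operates from multiple sites, so (a) is unavailable.
Exception (b) requires that the employer's headcount is under 12; but the employer's headcount is 13, not under 12, so (b) is unavailable.
Exception (c): every employee is an immediate family member; the employer is a non-profit — every condition holds. Turning to paragraph (f): (f) operates against (c): the baseline figure is 616, below the 736 limit. So (c) is unavailable.
Exception (d) is satisfied on its face — no employee is paid on commission; a current Schedule B Approval is held. Considering the limiting provisions: (g) applies (a current Annual Clearance is held), but is overridden by (h): (h) is triggered — a current General Notice is held. (i) applies (the courier service is classified under the construction sector), but is itself disapplied by (j): (j) is triggered — at least one employee exceeds 30 hours/week. (k) does not operate here (no current Provisional Clearance is held), so (j) stands. So (d) applies.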